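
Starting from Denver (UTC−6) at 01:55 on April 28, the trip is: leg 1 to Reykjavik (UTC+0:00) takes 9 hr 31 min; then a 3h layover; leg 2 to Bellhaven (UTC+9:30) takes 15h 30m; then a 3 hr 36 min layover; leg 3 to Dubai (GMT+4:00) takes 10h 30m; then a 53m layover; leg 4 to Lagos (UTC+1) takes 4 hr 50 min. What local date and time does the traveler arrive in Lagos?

08:45 on April 30

Convert departure to UTC: 01:55 + 6:00 = 07:55 UTC on Apr 28.
Add 9 hours and 31 minutes leg 1 → 17:26 UTC.
Add 3 hours layover in Reykjavik → 20:26 UTC.
Add 15 hours and 30 minutes leg 2 → 11:56 UTC (Apr 29).
Add 3 hours and 36 minutes layover in Bellhaven → 15:32 UTC.
Add 10 hours and 30 minutes leg 3 → 02:02 UTC (Apr 30).
Add 53 minutes layover in Dubai → 02:55 UTC.
Add 4 hours and 50 minutes leg 4 → 07:45 UTC.
Lagos is UTC+1:00, so local arrival = 07:45 + 1:00 = 08:45 on Apr 30.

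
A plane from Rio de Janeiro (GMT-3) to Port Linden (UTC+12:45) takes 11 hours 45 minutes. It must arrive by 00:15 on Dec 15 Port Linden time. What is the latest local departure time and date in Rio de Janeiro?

20:45 on December 13

Target arrival in UTC: 00:15 − 12:45 = 11:30 on Dec 14.
Subtract 11 hours and 45 minutes → departure 23:45 UTC on Dec 13.
Rio de Janeiro is UTC−3:00: 23:45 − 3:00 = 20:45 on Dec 13.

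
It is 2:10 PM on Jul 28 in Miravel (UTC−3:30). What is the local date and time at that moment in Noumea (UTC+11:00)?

4:40 AM on July 29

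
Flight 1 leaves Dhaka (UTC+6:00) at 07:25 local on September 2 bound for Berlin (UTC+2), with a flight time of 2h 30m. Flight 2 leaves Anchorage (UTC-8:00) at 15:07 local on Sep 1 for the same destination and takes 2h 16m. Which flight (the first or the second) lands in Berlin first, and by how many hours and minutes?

the second, by 2 hours 32 minutes

Flight 1 in UTC: 07:25 − 6:00 = 01:25 on Sep 2.
+2 hours 30 minutes → arrive 03:55 UTC on Sep 2.
Flight 2 in UTC: 15:07 + 8:00 = 23:07 on Sep 1.
+2 hours 16 minutes → arrive 01:23 UTC on Sep 2.
Flight 2 lands earlier by 2 hours 32 minutes.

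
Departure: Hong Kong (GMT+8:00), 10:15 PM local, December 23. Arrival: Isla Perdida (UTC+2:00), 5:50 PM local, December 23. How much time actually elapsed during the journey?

Departure in UTC: 10:15 PM − 8:00 = 2:15 PM on Dec 23.
Arrival in UTC: 5:50 PM − 2:00 = 3:50 PM on Dec 23.
Elapsed = 3:50 PM − 2:15 PM = 1 hour 35 minutes.

1 hour 35 minutes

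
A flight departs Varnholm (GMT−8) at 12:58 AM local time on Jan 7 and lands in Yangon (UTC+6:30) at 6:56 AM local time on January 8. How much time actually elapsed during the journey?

15 hours 28 minutes

Yangon is 14:30 ahead of Varnholm.
Clock-face elapsed time (ignoring zones) is 29 hours 58 minutes.
Actual elapsed = 29 hours 58 minutes − 14:30 = 15 hours 28 minutes.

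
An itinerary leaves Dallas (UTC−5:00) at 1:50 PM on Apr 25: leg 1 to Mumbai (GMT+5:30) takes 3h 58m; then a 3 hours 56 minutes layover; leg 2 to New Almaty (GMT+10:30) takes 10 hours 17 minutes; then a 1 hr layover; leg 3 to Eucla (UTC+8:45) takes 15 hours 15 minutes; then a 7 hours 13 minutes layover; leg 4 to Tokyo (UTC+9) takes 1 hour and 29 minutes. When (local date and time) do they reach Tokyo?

10:58 PM on April 27

Convert departure to UTC: 1:50 PM + 5:00 = 6:50 PM UTC on Apr 25.
Add 3 hours 58 minutes leg 1 → 10:48 PM UTC.
Add 3 hours 56 minutes layover in Mumbai → 2:44 AM UTC (Apr 26).
Add 10 hours and 17 minutes leg 2 → 1:01 PM UTC.
Add 1 hour layover in New Almaty → 2:01 PM UTC.
Add 15 hours 15 minutes leg 3 → 5:16 AM UTC (Apr 27).
Add 7 hours and 13 minutes layover in Eucla → 12:29 PM UTC.
Add 1 hour and 29 minutes leg 4 → 1:58 PM UTC.
Tokyo is UTC+9:00, so local arrival = 1:58 PM + 9:00 = 10:58 PM on Apr 27.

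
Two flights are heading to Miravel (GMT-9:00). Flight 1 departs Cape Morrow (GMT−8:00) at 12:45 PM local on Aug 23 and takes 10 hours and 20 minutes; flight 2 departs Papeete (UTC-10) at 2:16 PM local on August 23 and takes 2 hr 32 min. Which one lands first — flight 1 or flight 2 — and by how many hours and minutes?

the second, by 4 hours 17 minutes

Flight 1 in UTC: 12:45 PM + 8:00 = 8:45 PM on Aug 23.
+10 hours 20 minutes → arrive 7:05 AM UTC on Aug 24.
Flight 2 in UTC: 2:16 PM + 10:00 = 12:16 AM on Aug 24.
+2 hours and 32 minutes → arrive 2:48 AM UTC on Aug 24.
Flight 2 lands earlier by 4 hours 17 minutes.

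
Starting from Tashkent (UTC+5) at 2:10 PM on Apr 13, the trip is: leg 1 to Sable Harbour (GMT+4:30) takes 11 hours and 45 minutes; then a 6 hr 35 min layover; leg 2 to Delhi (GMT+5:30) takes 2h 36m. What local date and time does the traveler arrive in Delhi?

Convert departure to UTC: 2:10 PM − 5:00 = 9:10 AM UTC on Apr 13.
Add 11 hours and 45 minutes leg 1 → 8:55 PM UTC.
Add 6 hours and 35 minutes layover in Sable Harbour → 3:30 AM UTC (Apr 14).
Add 2 hours and 36 minutes leg 2 → 6:06 AM UTC.
Delhi is UTC+5:30, so local arrival = 6:06 AM + 5:30 = 11:36 AM on Apr 14.

11:36 AM on Apr 14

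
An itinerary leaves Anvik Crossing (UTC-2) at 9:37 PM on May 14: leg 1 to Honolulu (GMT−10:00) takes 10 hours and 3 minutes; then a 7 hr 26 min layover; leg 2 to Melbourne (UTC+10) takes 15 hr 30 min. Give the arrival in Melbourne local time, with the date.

Convert departure to UTC: 9:37 PM + 2:00 = 11:37 PM UTC on May 14.
Add 10 hours 3 minutes leg 1 → 9:40 AM UTC (May 15).
Add 7 hours and 26 minutes layover in Honolulu → 5:06 PM UTC.
Add 15 hours and 30 minutes leg 2 → 8:36 AM UTC (May 16).
Melbourne is UTC+10:00, so local arrival = 8:36 AM + 10:00 = 6:36 PM on May 16.

6:36 PM on May 16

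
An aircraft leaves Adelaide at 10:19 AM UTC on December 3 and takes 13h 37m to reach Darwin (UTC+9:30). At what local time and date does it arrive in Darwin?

9:26 AM on December 4

Departure is given in UTC: 10:19 AM on Dec 3.
Add 13 hours and 37 minutes → 11:56 PM UTC.
Darwin is UTC+9:30: 11:56 PM + 9:30 = 9:26 AM on Dec 4.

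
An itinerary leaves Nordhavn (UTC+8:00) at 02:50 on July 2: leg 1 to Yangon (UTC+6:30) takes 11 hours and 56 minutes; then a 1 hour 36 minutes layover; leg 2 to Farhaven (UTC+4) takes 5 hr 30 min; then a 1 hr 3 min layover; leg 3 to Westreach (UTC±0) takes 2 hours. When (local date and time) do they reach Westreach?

16:55 on July 2

Convert departure to UTC: 02:50 − 8:00 = 18:50 UTC on Jul 1.
Add 11 hours 56 minutes leg 1 → 06:46 UTC (Jul 2).
Add 1 hour and 36 minutes layover in Yangon → 08:22 UTC.
Add 5 hours and 30 minutes leg 2 → 13:52 UTC.
Add 1 hour and 3 minutes layover in Farhaven → 14:55 UTC.
Add 2 hours leg 3 → 16:55 UTC.
Westreach is UTC+0, so local arrival is the same: 16:55 on Jul 2.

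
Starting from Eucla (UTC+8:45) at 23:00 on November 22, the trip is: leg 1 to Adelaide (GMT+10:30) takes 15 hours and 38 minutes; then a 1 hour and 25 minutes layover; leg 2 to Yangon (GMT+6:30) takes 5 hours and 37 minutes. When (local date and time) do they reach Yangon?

19:25 on November 23

Convert departure to UTC: 23:00 − 8:45 = 14:15 UTC on Nov 22.
Add 15 hours and 38 minutes leg 1 → 05:53 UTC (Nov 23).
Add 1 hour and 25 minutes layover in Adelaide → 07:18 UTC.
Add 5 hours and 37 minutes leg 2 → 12:55 UTC.
Yangon is UTC+6:30, so local arrival = 12:55 + 6:30 = 19:25 on Nov 23.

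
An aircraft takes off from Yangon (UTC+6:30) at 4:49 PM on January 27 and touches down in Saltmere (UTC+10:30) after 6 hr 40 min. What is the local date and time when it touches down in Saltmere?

3:29 AM on January 28

Convert departure to UTC: 4:49 PM − 6:30 = 10:19 AM UTC on Jan 27.
Add 6 hours and 40 minutes travel time → 4:59 PM UTC.
Saltmere is UTC+10:30, so local arrival = 4:59 PM + 10:30 = 3:29 AM on Jan 28.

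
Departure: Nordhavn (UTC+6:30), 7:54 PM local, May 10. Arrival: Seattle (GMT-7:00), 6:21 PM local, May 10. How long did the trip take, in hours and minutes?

Departure in UTC: 7:54 PM − 6:30 = 1:24 PM on May 10.
Arrival in UTC: 6:21 PM + 7:00 = 1:21 AM on May 11.
Elapsed = 1:21 AM − 1:24 PM (+1 day) = 11 hours 57 minutes.

11 hours 57 minutes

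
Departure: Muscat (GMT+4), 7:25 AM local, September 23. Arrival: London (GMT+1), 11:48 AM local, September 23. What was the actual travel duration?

Departure in UTC: 7:25 AM − 4:00 = 3:25 AM on Sep 23.
Arrival in UTC: 11:48 AM − 1:00 = 10:48 AM on Sep 23.
Elapsed = 10:48 AM − 3:25 AM = 7 hours 23 minutes.

7 hours 23 minutes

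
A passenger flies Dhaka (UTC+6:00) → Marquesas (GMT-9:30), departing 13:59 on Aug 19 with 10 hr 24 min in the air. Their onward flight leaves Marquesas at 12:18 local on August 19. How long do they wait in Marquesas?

3 hours 25 minutes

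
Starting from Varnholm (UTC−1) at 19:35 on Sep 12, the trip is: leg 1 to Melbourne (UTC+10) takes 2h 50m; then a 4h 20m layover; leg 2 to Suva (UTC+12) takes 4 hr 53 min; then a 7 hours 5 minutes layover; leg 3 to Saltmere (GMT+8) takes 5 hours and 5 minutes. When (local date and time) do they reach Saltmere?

04:48 on Sep 14

Convert departure to UTC: 19:35 + 1:00 = 20:35 UTC on Sep 12.
Add 2 hours and 50 minutes leg 1 → 23:25 UTC.
Add 4 hours and 20 minutes layover in Melbourne → 03:45 UTC (Sep 13).
Add 4 hours and 53 minutes leg 2 → 08:38 UTC.
Add 7 hours and 5 minutes layover in Suva → 15:43 UTC.
Add 5 hours 5 minutes leg 3 → 20:48 UTC.
Saltmere is UTC+8:00, so local arrival = 20:48 + 8:00 = 04:48 on Sep 14.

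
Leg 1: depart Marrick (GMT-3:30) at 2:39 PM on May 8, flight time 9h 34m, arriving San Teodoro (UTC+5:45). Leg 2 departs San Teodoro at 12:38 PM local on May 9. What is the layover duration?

Convert departure to UTC: 2:39 PM + 3:30 = 6:09 PM UTC on May 8.
Add 9 hours and 34 minutes flight time → 3:43 AM UTC (May 9).
San Teodoro is UTC+5:45, so local arrival = 3:43 AM + 5:45 = 9:28 AM on May 9.
Layover = 12:38 PM − 9:28 AM = 3 hours 10 minutes.

3 hours 10 minutes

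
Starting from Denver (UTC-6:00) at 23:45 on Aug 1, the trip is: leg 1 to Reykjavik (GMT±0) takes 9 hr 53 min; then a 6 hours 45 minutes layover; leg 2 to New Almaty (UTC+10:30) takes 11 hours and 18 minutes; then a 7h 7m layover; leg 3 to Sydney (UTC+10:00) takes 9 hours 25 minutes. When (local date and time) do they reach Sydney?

Convert departure to UTC: 23:45 + 6:00 = 05:45 UTC on Aug 2.
Add 9 hours and 53 minutes leg 1 → 15:38 UTC.
Add 6 hours and 45 minutes layover in Reykjavik → 22:23 UTC.
Add 11 hours 18 minutes leg 2 → 09:41 UTC (Aug 3).
Add 7 hours and 7 minutes layover in New Almaty → 16:48 UTC.
Add 9 hours 25 minutes leg 3 → 02:13 UTC (Aug 4).
Sydney is UTC+10:00, so local arrival = 02:13 + 10:00 = 12:13 on Aug 4.

12:13 on August 4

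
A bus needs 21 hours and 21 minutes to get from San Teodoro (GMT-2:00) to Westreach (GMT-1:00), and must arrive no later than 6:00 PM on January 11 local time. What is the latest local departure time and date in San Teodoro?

7:39 PM on January 10

Target arrival in UTC: 6:00 PM + 1:00 = 7:00 PM on Jan 11.
Subtract 21 hours and 21 minutes → departure 9:39 PM UTC on Jan 10.
San Teodoro is UTC−2:00: 9:39 PM − 2:00 = 7:39 PM on Jan 10.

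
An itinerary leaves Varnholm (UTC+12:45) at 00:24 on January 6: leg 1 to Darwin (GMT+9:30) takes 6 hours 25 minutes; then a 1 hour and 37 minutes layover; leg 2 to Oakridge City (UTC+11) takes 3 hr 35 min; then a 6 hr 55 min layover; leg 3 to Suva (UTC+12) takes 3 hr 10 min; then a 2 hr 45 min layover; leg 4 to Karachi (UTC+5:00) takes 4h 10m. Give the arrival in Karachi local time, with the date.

21:16 on Jan 6

Convert departure to UTC: 00:24 − 12:45 = 11:39 UTC on Jan 5.
Add 6 hours and 25 minutes leg 1 → 18:04 UTC.
Add 1 hour 37 minutes layover in Darwin → 19:41 UTC.
Add 3 hours and 35 minutes leg 2 → 23:16 UTC.
Add 6 hours and 55 minutes layover in Oakridge City → 06:11 UTC (Jan 6).
Add 3 hours and 10 minutes leg 3 → 09:21 UTC.
Add 2 hours and 45 minutes layover in Suva → 12:06 UTC.
Add 4 hours 10 minutes leg 4 → 16:16 UTC.
Karachi is UTC+5:00, so local arrival = 16:16 + 5:00 = 21:16 on Jan 6.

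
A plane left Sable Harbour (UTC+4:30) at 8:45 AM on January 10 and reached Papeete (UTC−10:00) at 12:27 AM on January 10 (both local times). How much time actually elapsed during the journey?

Departure in UTC: 8:45 AM − 4:30 = 4:15 AM on Jan 10.
Arrival in UTC: 12:27 AM + 10:00 = 10:27 AM on Jan 10.
Elapsed = 10:27 AM − 4:15 AM = 6 hours 12 minutes.

6 hours 12 minutes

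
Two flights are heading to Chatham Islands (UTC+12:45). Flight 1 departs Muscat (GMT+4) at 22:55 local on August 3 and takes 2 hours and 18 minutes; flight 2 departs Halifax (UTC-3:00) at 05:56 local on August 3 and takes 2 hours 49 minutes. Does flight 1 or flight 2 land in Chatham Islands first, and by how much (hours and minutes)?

the second, by 9 hours 28 minutes

Flight 1 in UTC: 22:55 − 4:00 = 18:55 on Aug 3.
+2 hours and 18 minutes → arrive 21:13 UTC on Aug 3.
Flight 2 in UTC: 05:56 + 3:00 = 08:56 on Aug 3.
+2 hours and 49 minutes → arrive 11:45 UTC on Aug 3.
Flight 2 lands earlier by 9 hours 28 minutes.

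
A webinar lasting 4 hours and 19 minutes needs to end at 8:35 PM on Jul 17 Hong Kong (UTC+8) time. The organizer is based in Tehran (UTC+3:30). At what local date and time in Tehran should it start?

11:46 AM on July 17

Target end time in UTC: 8:35 PM − 8:00 = 12:35 PM on Jul 17.
Subtract 4 hours and 19 minutes → start 8:16 AM UTC on Jul 17.
Tehran is UTC+3:30: 8:16 AM + 3:30 = 11:46 AM on Jul 17.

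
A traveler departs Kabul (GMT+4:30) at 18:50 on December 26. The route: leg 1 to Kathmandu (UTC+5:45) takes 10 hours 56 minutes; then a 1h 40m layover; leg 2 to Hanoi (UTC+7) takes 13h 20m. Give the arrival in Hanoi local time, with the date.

Convert departure to UTC: 18:50 − 4:30 = 14:20 UTC on Dec 26.
Add 10 hours and 56 minutes leg 1 → 01:16 UTC (Dec 27).
Add 1 hour and 40 minutes layover in Kathmandu → 02:56 UTC.
Add 13 hours and 20 minutes leg 2 → 16:16 UTC.
Hanoi is UTC+7:00, so local arrival = 16:16 + 7:00 = 23:16 on Dec 27.

23:16 on Dec 27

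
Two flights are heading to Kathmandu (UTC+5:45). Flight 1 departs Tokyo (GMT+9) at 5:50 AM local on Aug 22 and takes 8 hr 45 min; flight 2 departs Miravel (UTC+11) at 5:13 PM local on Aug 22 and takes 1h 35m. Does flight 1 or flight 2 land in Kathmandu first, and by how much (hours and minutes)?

the first, by 2 hours 13 minutes

Flight 1 in UTC: 5:50 AM − 9:00 = 8:50 PM on Aug 21.
+8 hours and 45 minutes → arrive 5:35 AM UTC on Aug 22.
Flight 2 in UTC: 5:13 PM − 11:00 = 6:13 AM on Aug 22.
+1 hour and 35 minutes → arrive 7:48 AM UTC on Aug 22.
Flight 1 lands earlier by 2 hours 13 minutes.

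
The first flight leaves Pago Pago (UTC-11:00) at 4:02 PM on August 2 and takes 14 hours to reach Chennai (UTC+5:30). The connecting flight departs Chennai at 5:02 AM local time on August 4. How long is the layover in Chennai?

Convert departure to UTC: 4:02 PM + 11:00 = 3:02 AM UTC on Aug 3.
Add 14 hours flight time → 5:02 PM UTC.
Chennai is UTC+5:30, so local arrival = 5:02 PM + 5:30 = 10:32 PM on Aug 3.
Layover = 5:02 AM − 10:32 PM (+1 day) = 6 hours 30 minutes.

6 hours 30 minutes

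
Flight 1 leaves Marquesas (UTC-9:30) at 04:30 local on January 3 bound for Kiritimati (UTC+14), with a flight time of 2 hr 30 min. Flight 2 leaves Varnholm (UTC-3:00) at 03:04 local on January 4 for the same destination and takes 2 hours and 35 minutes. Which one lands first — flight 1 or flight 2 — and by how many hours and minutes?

Flight 1 in UTC: 04:30 + 9:30 = 14:00 on Jan 3.
+2 hours 30 minutes → arrive 16:30 UTC on Jan 3.
Flight 2 in UTC: 03:04 + 3:00 = 06:04 on Jan 4.
+2 hours 35 minutes → arrive 08:39 UTC on Jan 4.
Flight 1 lands earlier by 16 hours 9 minutes.

the first, by 16 hours 9 minutes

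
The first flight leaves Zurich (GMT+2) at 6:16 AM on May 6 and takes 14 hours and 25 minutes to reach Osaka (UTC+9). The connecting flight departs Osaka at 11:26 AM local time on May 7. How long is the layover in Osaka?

7 hours 45 minutes

Convert departure to UTC: 6:16 AM − 2:00 = 4:16 AM UTC on May 6.
Add 14 hours 25 minutes flight time → 6:41 PM UTC.
Osaka is UTC+9:00, so local arrival = 6:41 PM + 9:00 = 3:41 AM on May 7.
Layover = 11:26 AM − 3:41 AM = 7 hours 45 minutes.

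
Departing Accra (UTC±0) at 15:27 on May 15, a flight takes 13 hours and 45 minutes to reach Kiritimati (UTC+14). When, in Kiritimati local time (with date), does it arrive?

Kiritimati is 14:00 ahead of Accra.
After 13 hours 45 minutes it is 05:12 (May 16) in Accra.
Shift by the zone difference: 05:12 + 14:00 = 19:12 on May 16 in Kiritimati.

19:12 on May 16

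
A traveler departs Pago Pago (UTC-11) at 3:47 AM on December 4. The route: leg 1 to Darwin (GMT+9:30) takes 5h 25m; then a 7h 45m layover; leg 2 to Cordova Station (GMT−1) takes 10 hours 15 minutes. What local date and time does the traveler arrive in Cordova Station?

Convert departure to UTC: 3:47 AM + 11:00 = 2:47 PM UTC on Dec 4.
Add 5 hours 25 minutes leg 1 → 8:12 PM UTC.
Add 7 hours and 45 minutes layover in Darwin → 3:57 AM UTC (Dec 5).
Add 10 hours 15 minutes leg 2 → 2:12 PM UTC.
Cordova Station is UTC−1:00, so local arrival = 2:12 PM − 1:00 = 1:12 PM on Dec 5.

1:12 PM on December 5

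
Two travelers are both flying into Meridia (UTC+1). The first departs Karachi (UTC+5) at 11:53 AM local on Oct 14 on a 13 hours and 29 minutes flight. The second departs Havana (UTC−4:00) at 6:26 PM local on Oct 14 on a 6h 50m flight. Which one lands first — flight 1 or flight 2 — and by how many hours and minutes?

Flight 1 in UTC: 11:53 AM − 5:00 = 6:53 AM on Oct 14.
+13 hours 29 minutes → arrive 8:22 PM UTC on Oct 14.
Flight 2 in UTC: 6:26 PM + 4:00 = 10:26 PM on Oct 14.
+6 hours 50 minutes → arrive 5:16 AM UTC on Oct 15.
Flight 1 lands earlier by 8 hours 54 minutes.

the first, by 8 hours 54 minutes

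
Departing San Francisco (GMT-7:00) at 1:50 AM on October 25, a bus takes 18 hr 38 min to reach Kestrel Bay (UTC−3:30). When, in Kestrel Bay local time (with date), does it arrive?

11:58 PM on October 25

Convert departure to UTC: 1:50 AM + 7:00 = 8:50 AM UTC on Oct 25.
Add 18 hours 38 minutes travel time → 3:28 AM UTC (Oct 26).
Kestrel Bay is UTC−3:30, so local arrival = 3:28 AM − 3:30 = 11:58 PM on Oct 25.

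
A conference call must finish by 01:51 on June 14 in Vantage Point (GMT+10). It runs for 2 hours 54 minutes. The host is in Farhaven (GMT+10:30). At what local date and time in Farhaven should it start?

Target end time in UTC: 01:51 − 10:00 = 15:51 on Jun 13.
Subtract 2 hours 54 minutes → start 12:57 UTC on Jun 13.
Farhaven is UTC+10:30: 12:57 + 10:30 = 23:27 on Jun 13.

23:27 on June 13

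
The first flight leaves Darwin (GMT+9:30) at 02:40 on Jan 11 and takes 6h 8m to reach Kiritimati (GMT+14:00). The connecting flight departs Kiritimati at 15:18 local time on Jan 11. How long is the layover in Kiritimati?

Convert departure to UTC: 02:40 − 9:30 = 17:10 UTC on Jan 10.
Add 6 hours and 8 minutes flight time → 23:18 UTC.
Kiritimati is UTC+14:00, so local arrival = 23:18 + 14:00 = 13:18 on Jan 11.
Layover = 15:18 − 13:18 = 2 hours.

2 hours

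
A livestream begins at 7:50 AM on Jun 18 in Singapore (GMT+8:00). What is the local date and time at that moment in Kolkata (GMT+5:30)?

Kolkata is 2:30 behind Singapore.
Shift by the zone difference: 7:50 AM − 2:30 = 5:20 AM on Jun 18 in Kolkata.

5:20 AM on June 18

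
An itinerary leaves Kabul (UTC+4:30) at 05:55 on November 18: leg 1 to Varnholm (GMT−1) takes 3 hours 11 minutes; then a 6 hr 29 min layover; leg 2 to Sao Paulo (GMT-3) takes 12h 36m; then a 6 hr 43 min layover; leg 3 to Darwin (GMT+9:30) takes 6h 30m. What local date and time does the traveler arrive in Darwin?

Convert departure to UTC: 05:55 − 4:30 = 01:25 UTC on Nov 18.
Add 3 hours 11 minutes leg 1 → 04:36 UTC.
Add 6 hours and 29 minutes layover in Varnholm → 11:05 UTC.
Add 12 hours 36 minutes leg 2 → 23:41 UTC.
Add 6 hours and 43 minutes layover in Sao Paulo → 06:24 UTC (Nov 19).
Add 6 hours and 30 minutes leg 3 → 12:54 UTC.
Darwin is UTC+9:30, so local arrival = 12:54 + 9:30 = 22:24 on Nov 19.

22:24 on November 19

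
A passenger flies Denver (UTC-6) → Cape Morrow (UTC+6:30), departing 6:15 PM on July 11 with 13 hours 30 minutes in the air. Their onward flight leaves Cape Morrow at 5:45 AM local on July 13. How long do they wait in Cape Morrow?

Convert departure to UTC: 6:15 PM + 6:00 = 12:15 AM UTC on Jul 12.
Add 13 hours 30 minutes flight time → 1:45 PM UTC.
Cape Morrow is UTC+6:30, so local arrival = 1:45 PM + 6:30 = 8:15 PM on Jul 12.
Layover = 5:45 AM − 8:15 PM (+1 day) = 9 hours 30 minutes.

9 hours 30 minutes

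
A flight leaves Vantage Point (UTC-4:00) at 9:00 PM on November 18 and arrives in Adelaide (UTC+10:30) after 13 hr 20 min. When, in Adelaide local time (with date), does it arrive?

Adelaide is 14:30 ahead of Vantage Point.
After 13 hours and 20 minutes it is 10:20 AM (Nov 19) in Vantage Point.
Shift by the zone difference: 10:20 AM + 14:30 = 12:50 AM on Nov 20 in Adelaide.

12:50 AM on Nov 20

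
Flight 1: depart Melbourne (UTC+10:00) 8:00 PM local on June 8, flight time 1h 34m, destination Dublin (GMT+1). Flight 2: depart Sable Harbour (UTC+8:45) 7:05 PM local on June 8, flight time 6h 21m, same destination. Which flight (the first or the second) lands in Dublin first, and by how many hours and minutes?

the first, by 5 hours 7 minutes

Flight 1 in UTC: 8:00 PM − 10:00 = 10:00 AM on Jun 8.
+1 hour and 34 minutes → arrive 11:34 AM UTC on Jun 8.
Flight 2 in UTC: 7:05 PM − 8:45 = 10:20 AM on Jun 8.
+6 hours 21 minutes → arrive 4:41 PM UTC on Jun 8.
Flight 1 lands earlier by 5 hours 7 minutes.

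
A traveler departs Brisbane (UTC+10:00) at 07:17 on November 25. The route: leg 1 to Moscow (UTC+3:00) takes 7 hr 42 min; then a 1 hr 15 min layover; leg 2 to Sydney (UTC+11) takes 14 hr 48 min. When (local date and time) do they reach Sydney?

Convert departure to UTC: 07:17 − 10:00 = 21:17 UTC on Nov 24.
Add 7 hours 42 minutes leg 1 → 04:59 UTC (Nov 25).
Add 1 hour and 15 minutes layover in Moscow → 06:14 UTC.
Add 14 hours and 48 minutes leg 2 → 21:02 UTC.
Sydney is UTC+11:00, so local arrival = 21:02 + 11:00 = 08:02 on Nov 26.

08:02 on Nov 26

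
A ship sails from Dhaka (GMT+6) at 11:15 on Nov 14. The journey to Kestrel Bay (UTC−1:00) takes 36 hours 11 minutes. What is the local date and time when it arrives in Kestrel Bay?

16:26 on November 15

Convert departure to UTC: 11:15 − 6:00 = 05:15 UTC on Nov 14.
Add 36 hours and 11 minutes travel time → 17:26 UTC (Nov 15).
Kestrel Bay is UTC−1:00, so local arrival = 17:26 − 1:00 = 16:26 on Nov 15.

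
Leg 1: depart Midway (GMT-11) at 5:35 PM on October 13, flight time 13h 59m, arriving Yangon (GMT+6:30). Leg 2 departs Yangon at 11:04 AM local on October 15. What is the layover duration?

10 hours

Convert departure to UTC: 5:35 PM + 11:00 = 4:35 AM UTC on Oct 14.
Add 13 hours and 59 minutes flight time → 6:34 PM UTC.
Yangon is UTC+6:30, so local arrival = 6:34 PM + 6:30 = 1:04 AM on Oct 15.
Layover = 11:04 AM − 1:04 AM = 10 hours.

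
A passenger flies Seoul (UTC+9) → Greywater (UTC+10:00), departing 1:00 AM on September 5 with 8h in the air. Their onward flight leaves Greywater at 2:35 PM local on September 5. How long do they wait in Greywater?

4 hours 35 minutes

Convert departure to UTC: 1:00 AM − 9:00 = 4:00 PM UTC on Sep 4.
Add 8 hours flight time → 12:00 AM UTC (Sep 5).
Greywater is UTC+10:00, so local arrival = 12:00 AM + 10:00 = 10:00 AM on Sep 5.
Layover = 2:35 PM − 10:00 AM = 4 hours 35 minutes.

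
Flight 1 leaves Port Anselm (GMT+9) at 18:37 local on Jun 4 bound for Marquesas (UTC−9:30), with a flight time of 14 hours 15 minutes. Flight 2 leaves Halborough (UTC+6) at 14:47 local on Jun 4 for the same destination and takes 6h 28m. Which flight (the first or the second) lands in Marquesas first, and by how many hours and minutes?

the second, by 8 hours 37 minutes

Flight 1 in UTC: 18:37 − 9:00 = 09:37 on Jun 4.
+14 hours 15 minutes → arrive 23:52 UTC on Jun 4.
Flight 2 in UTC: 14:47 − 6:00 = 08:47 on Jun 4.
+6 hours and 28 minutes → arrive 15:15 UTC on Jun 4.
Flight 2 lands earlier by 8 hours 37 minutes.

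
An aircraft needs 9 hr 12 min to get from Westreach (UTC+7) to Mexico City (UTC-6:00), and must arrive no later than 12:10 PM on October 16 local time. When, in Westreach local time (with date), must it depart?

Target arrival in UTC: 12:10 PM + 6:00 = 6:10 PM on Oct 16.
Subtract 9 hours and 12 minutes → departure 8:58 AM UTC on Oct 16.
Westreach is UTC+7:00: 8:58 AM + 7:00 = 3:58 PM on Oct 16.

3:58 PM on Oct 16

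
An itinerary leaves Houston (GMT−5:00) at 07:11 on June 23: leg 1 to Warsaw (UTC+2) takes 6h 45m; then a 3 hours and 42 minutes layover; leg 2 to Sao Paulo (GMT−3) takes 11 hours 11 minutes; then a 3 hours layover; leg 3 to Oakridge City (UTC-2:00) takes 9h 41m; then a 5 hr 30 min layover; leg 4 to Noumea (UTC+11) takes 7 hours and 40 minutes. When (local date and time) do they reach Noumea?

22:40 on June 25

Convert departure to UTC: 07:11 + 5:00 = 12:11 UTC on Jun 23.
Add 6 hours 45 minutes leg 1 → 18:56 UTC.
Add 3 hours and 42 minutes layover in Warsaw → 22:38 UTC.
Add 11 hours 11 minutes leg 2 → 09:49 UTC (Jun 24).
Add 3 hours layover in Sao Paulo → 12:49 UTC.
Add 9 hours 41 minutes leg 3 → 22:30 UTC.
Add 5 hours and 30 minutes layover in Oakridge City → 04:00 UTC (Jun 25).
Add 7 hours and 40 minutes leg 4 → 11:40 UTC.
Noumea is UTC+11:00, so local arrival = 11:40 + 11:00 = 22:40 on Jun 25.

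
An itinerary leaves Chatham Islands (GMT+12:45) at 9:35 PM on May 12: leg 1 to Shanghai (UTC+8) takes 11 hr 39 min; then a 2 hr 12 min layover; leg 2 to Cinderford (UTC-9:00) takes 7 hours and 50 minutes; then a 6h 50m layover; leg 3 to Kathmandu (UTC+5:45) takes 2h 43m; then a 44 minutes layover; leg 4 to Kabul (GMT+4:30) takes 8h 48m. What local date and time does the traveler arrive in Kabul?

Convert departure to UTC: 9:35 PM − 12:45 = 8:50 AM UTC on May 12.
Add 11 hours and 39 minutes leg 1 → 8:29 PM UTC.
Add 2 hours 12 minutes layover in Shanghai → 10:41 PM UTC.
Add 7 hours and 50 minutes leg 2 → 6:31 AM UTC (May 13).
Add 6 hours 50 minutes layover in Cinderford → 1:21 PM UTC.
Add 2 hours and 43 minutes leg 3 → 4:04 PM UTC.
Add 44 minutes layover in Kathmandu → 4:48 PM UTC.
Add 8 hours 48 minutes leg 4 → 1:36 AM UTC (May 14).
Kabul is UTC+4:30, so local arrival = 1:36 AM + 4:30 = 6:06 AM on May 14.

6:06 AM on May 14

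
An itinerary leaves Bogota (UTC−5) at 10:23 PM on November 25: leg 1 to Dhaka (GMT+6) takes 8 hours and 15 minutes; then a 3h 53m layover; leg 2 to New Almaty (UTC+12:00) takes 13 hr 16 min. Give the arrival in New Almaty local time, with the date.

Convert departure to UTC: 10:23 PM + 5:00 = 3:23 AM UTC on Nov 26.
Add 8 hours 15 minutes leg 1 → 11:38 AM UTC.
Add 3 hours 53 minutes layover in Dhaka → 3:31 PM UTC.
Add 13 hours 16 minutes leg 2 → 4:47 AM UTC (Nov 27).
New Almaty is UTC+12:00, so local arrival = 4:47 AM + 12:00 = 4:47 PM on Nov 27.

4:47 PM on November 27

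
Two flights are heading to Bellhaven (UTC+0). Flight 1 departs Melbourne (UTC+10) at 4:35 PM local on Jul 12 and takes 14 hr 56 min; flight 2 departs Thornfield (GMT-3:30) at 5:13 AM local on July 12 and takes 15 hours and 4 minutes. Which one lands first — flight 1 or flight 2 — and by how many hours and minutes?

the first, by 2 hours 16 minutes

Flight 1 in UTC: 4:35 PM − 10:00 = 6:35 AM on Jul 12.
+14 hours and 56 minutes → arrive 9:31 PM UTC on Jul 12.
Flight 2 in UTC: 5:13 AM + 3:30 = 8:43 AM on Jul 12.
+15 hours and 4 minutes → arrive 11:47 PM UTC on Jul 12.
Flight 1 lands earlier by 2 hours 16 minutes.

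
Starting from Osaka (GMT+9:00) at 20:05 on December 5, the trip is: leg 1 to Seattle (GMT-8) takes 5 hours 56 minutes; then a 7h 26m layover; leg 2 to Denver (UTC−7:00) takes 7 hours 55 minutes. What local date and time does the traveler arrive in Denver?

01:22 on December 6

Convert departure to UTC: 20:05 − 9:00 = 11:05 UTC on Dec 5.
Add 5 hours and 56 minutes leg 1 → 17:01 UTC.
Add 7 hours and 26 minutes layover in Seattle → 00:27 UTC (Dec 6).
Add 7 hours and 55 minutes leg 2 → 08:22 UTC.
Denver is UTC−7:00, so local arrival = 08:22 − 7:00 = 01:22 on Dec 6.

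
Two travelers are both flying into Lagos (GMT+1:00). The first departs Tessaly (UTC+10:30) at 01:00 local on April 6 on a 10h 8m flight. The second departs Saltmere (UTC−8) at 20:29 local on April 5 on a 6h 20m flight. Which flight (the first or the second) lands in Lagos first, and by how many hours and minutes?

the first, by 10 hours 11 minutes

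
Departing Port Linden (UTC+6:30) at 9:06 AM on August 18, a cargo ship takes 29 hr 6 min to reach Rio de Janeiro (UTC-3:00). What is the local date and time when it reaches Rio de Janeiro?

Convert departure to UTC: 9:06 AM − 6:30 = 2:36 AM UTC on Aug 18.
Add 29 hours and 6 minutes travel time → 7:42 AM UTC (Aug 19).
Rio de Janeiro is UTC−3:00, so local arrival = 7:42 AM − 3:00 = 4:42 AM on Aug 19.

4:42 AM on August 19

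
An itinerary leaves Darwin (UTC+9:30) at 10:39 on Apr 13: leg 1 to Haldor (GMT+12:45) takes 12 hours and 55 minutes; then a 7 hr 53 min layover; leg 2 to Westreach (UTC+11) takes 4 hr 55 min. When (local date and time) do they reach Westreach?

Convert departure to UTC: 10:39 − 9:30 = 01:09 UTC on Apr 13.
Add 12 hours 55 minutes leg 1 → 14:04 UTC.
Add 7 hours and 53 minutes layover in Haldor → 21:57 UTC.
Add 4 hours 55 minutes leg 2 → 02:52 UTC (Apr 14).
Westreach is UTC+11:00, so local arrival = 02:52 + 11:00 = 13:52 on Apr 14.

13:52 on April 14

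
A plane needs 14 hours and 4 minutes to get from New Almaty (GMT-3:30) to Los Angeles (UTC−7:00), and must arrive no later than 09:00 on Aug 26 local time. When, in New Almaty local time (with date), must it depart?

22:26 on August 25

Target arrival in UTC: 09:00 + 7:00 = 16:00 on Aug 26.
Subtract 14 hours and 4 minutes → departure 01:56 UTC on Aug 26.
New Almaty is UTC−3:30: 01:56 − 3:30 = 22:26 on Aug 25.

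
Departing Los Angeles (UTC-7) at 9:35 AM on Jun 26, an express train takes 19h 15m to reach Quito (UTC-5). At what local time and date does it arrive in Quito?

6:50 AM on June 27

Convert departure to UTC: 9:35 AM + 7:00 = 4:35 PM UTC on Jun 26.
Add 19 hours 15 minutes travel time → 11:50 AM UTC (Jun 27).
Quito is UTC−5:00, so local arrival = 11:50 AM − 5:00 = 6:50 AM on Jun 27.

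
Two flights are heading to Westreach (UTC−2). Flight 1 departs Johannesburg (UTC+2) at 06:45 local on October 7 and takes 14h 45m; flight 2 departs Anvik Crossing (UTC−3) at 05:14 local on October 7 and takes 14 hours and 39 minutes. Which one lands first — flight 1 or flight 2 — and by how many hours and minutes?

the first, by 3 hours 23 minutes

Flight 1 in UTC: 06:45 − 2:00 = 04:45 on Oct 7.
+14 hours 45 minutes → arrive 19:30 UTC on Oct 7.
Flight 2 in UTC: 05:14 + 3:00 = 08:14 on Oct 7.
+14 hours 39 minutes → arrive 22:53 UTC on Oct 7.
Flight 1 lands earlier by 3 hours 23 minutes.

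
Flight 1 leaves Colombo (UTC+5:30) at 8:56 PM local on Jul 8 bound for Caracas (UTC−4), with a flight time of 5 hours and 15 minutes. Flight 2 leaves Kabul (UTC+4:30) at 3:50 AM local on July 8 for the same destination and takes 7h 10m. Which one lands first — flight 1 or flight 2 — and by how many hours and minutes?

Flight 1 in UTC: 8:56 PM − 5:30 = 3:26 PM on Jul 8.
+5 hours and 15 minutes → arrive 8:41 PM UTC on Jul 8.
Flight 2 in UTC: 3:50 AM − 4:30 = 11:20 PM on Jul 7.
+7 hours 10 minutes → arrive 6:30 AM UTC on Jul 8.
Flight 2 lands earlier by 14 hours 11 minutes.

the second, by 14 hours 11 minutes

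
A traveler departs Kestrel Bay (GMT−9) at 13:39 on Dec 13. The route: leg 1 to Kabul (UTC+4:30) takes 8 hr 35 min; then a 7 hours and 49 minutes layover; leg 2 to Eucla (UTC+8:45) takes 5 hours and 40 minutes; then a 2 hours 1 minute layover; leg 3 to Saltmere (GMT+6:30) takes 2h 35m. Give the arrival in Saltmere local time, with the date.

07:49 on Dec 15

Convert departure to UTC: 13:39 + 9:00 = 22:39 UTC on Dec 13.
Add 8 hours and 35 minutes leg 1 → 07:14 UTC (Dec 14).
Add 7 hours and 49 minutes layover in Kabul → 15:03 UTC.
Add 5 hours and 40 minutes leg 2 → 20:43 UTC.
Add 2 hours and 1 minute layover in Eucla → 22:44 UTC.
Add 2 hours and 35 minutes leg 3 → 01:19 UTC (Dec 15).
Saltmere is UTC+6:30, so local arrival = 01:19 + 6:30 = 07:49 on Dec 15.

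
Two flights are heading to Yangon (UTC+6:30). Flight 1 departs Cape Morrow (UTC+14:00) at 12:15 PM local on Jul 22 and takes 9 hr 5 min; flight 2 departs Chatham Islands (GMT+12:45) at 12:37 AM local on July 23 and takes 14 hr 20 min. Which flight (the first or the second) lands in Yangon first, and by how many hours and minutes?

Flight 1 in UTC: 12:15 PM − 14:00 = 10:15 PM on Jul 21.
+9 hours 5 minutes → arrive 7:20 AM UTC on Jul 22.
Flight 2 in UTC: 12:37 AM − 12:45 = 11:52 AM on Jul 22.
+14 hours and 20 minutes → arrive 2:12 AM UTC on Jul 23.
Flight 1 lands earlier by 18 hours 52 minutes.

the first, by 18 hours 52 minutes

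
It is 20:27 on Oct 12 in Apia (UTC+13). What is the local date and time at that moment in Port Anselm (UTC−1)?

06:27 on October 12

In UTC: 20:27 − 13:00 = 07:27 on Oct 12.
Port Anselm is UTC−1:00: 07:27 − 1:00 = 06:27 on Oct 12.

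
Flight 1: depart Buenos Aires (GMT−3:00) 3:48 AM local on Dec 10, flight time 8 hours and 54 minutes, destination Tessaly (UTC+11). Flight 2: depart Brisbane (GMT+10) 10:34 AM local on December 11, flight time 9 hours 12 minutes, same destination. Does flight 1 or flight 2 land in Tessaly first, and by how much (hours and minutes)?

Flight 1 in UTC: 3:48 AM + 3:00 = 6:48 AM on Dec 10.
+8 hours and 54 minutes → arrive 3:42 PM UTC on Dec 10.
Flight 2 in UTC: 10:34 AM − 10:00 = 12:34 AM on Dec 11.
+9 hours and 12 minutes → arrive 9:46 AM UTC on Dec 11.
Flight 1 lands earlier by 18 hours 4 minutes.

the first, by 18 hours 4 minutes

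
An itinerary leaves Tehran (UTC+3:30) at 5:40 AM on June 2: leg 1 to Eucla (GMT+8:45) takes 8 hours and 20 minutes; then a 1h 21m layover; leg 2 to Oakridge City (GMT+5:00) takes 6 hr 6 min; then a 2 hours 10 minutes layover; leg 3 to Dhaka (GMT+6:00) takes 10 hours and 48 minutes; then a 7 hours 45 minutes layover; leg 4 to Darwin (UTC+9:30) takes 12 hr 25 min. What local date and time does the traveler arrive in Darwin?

12:35 PM on June 4

Convert departure to UTC: 5:40 AM − 3:30 = 2:10 AM UTC on Jun 2.
Add 8 hours 20 minutes leg 1 → 10:30 AM UTC.
Add 1 hour and 21 minutes layover in Eucla → 11:51 AM UTC.
Add 6 hours 6 minutes leg 2 → 5:57 PM UTC.
Add 2 hours 10 minutes layover in Oakridge City → 8:07 PM UTC.
Add 10 hours 48 minutes leg 3 → 6:55 AM UTC (Jun 3).
Add 7 hours and 45 minutes layover in Dhaka → 2:40 PM UTC.
Add 12 hours 25 minutes leg 4 → 3:05 AM UTC (Jun 4).
Darwin is UTC+9:30, so local arrival = 3:05 AM + 9:30 = 12:35 PM on Jun 4.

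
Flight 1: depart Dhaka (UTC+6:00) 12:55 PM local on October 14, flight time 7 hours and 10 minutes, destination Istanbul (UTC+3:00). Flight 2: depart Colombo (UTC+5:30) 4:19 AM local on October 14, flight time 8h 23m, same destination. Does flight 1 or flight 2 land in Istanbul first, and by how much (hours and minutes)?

the second, by 6 hours 53 minutes

Flight 1 in UTC: 12:55 PM − 6:00 = 6:55 AM on Oct 14.
+7 hours and 10 minutes → arrive 2:05 PM UTC on Oct 14.
Flight 2 in UTC: 4:19 AM − 5:30 = 10:49 PM on Oct 13.
+8 hours 23 minutes → arrive 7:12 AM UTC on Oct 14.
Flight 2 lands earlier by 6 hours 53 minutes.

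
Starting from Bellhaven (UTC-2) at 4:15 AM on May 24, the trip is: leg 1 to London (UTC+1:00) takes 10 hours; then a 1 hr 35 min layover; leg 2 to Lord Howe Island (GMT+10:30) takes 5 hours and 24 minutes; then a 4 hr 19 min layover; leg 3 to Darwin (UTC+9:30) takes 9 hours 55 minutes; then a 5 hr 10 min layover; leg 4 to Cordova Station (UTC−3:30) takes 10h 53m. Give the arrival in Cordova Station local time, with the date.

2:01 AM on May 26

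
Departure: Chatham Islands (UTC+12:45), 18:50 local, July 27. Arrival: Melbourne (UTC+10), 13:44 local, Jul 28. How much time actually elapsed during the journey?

Departure in UTC: 18:50 − 12:45 = 06:05 on Jul 27.
Arrival in UTC: 13:44 − 10:00 = 03:44 on Jul 28.
Elapsed = 03:44 − 06:05 (+1 day) = 21 hours 39 minutes.

21 hours 39 minutes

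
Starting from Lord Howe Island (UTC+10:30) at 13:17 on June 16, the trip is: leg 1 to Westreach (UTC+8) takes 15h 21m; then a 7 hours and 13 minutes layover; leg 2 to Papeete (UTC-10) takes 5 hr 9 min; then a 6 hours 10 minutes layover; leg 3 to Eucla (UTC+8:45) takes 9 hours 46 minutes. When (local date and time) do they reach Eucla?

Convert departure to UTC: 13:17 − 10:30 = 02:47 UTC on Jun 16.
Add 15 hours 21 minutes leg 1 → 18:08 UTC.
Add 7 hours and 13 minutes layover in Westreach → 01:21 UTC (Jun 17).
Add 5 hours 9 minutes leg 2 → 06:30 UTC.
Add 6 hours and 10 minutes layover in Papeete → 12:40 UTC.
Add 9 hours and 46 minutes leg 3 → 22:26 UTC.
Eucla is UTC+8:45, so local arrival = 22:26 + 8:45 = 07:11 on Jun 18.

07:11 on June 18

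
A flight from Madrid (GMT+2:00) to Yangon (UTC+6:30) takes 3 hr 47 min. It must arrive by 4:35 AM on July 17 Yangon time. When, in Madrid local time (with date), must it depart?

8:18 PM on July 16

Target arrival in UTC: 4:35 AM − 6:30 = 10:05 PM on Jul 16.
Subtract 3 hours 47 minutes → departure 6:18 PM UTC on Jul 16.
Madrid is UTC+2:00: 6:18 PM + 2:00 = 8:18 PM on Jul 16.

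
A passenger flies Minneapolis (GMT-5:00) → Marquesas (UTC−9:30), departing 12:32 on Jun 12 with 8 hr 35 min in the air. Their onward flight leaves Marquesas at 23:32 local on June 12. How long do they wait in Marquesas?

6 hours 55 minutes

Convert departure to UTC: 12:32 + 5:00 = 17:32 UTC on Jun 12.
Add 8 hours and 35 minutes flight time → 02:07 UTC (Jun 13).
Marquesas is UTC−9:30, so local arrival = 02:07 − 9:30 = 16:37 on Jun 12.
Layover = 23:32 − 16:37 = 6 hours 55 minutes.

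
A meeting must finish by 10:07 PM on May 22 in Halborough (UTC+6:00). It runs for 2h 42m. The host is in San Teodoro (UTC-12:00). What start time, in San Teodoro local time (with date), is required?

1:25 AM on May 22

Target end time in UTC: 10:07 PM − 6:00 = 4:07 PM on May 22.
Subtract 2 hours 42 minutes → start 1:25 PM UTC on May 22.
San Teodoro is UTC−12:00: 1:25 PM − 12:00 = 1:25 AM on May 22.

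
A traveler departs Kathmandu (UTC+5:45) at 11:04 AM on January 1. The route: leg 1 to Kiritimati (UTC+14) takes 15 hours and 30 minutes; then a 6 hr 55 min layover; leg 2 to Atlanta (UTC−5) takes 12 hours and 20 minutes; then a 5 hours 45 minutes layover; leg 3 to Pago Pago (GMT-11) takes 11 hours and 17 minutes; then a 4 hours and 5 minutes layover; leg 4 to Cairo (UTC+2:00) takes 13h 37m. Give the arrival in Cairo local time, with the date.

Convert departure to UTC: 11:04 AM − 5:45 = 5:19 AM UTC on Jan 1.
Add 15 hours 30 minutes leg 1 → 8:49 PM UTC.
Add 6 hours and 55 minutes layover in Kiritimati → 3:44 AM UTC (Jan 2).
Add 12 hours and 20 minutes leg 2 → 4:04 PM UTC.
Add 5 hours 45 minutes layover in Atlanta → 9:49 PM UTC.
Add 11 hours and 17 minutes leg 3 → 9:06 AM UTC (Jan 3).
Add 4 hours and 5 minutes layover in Pago Pago → 1:11 PM UTC.
Add 13 hours and 37 minutes leg 4 → 2:48 AM UTC (Jan 4).
Cairo is UTC+2:00, so local arrival = 2:48 AM + 2:00 = 4:48 AM on Jan 4.

4:48 AM on January 4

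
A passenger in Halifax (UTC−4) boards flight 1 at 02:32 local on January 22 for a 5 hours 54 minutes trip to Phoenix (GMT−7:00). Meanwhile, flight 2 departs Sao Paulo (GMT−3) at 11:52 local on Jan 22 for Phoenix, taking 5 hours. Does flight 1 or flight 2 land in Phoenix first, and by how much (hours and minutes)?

Flight 1 in UTC: 02:32 + 4:00 = 06:32 on Jan 22.
+5 hours 54 minutes → arrive 12:26 UTC on Jan 22.
Flight 2 in UTC: 11:52 + 3:00 = 14:52 on Jan 22.
+5 hours → arrive 19:52 UTC on Jan 22.
Flight 1 lands earlier by 7 hours 26 minutes.

the first, by 7 hours 26 minutes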